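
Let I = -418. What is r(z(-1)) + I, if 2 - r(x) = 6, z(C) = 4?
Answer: -422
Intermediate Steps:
r(x) = -4 (r(x) = 2 - 1*6 = 2 - 6 = -4)
r(z(-1)) + I = -4 - 418 = -422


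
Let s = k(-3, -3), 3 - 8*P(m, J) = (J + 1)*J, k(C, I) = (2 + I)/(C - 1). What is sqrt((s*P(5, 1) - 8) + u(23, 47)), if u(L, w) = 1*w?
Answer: sqrt(2498)/8 ≈ 6.2475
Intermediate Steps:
u(L, w) = w
k(C, I) = (2 + I)/(-1 + C)
P(m, J) = 3/8 - J*(1 + J)/8 (P(m, J) = 3/8 - (J + 1)*J/8 = 3/8 - (1 + J)*J/8 = 3/8 - J*(1 + J)/8)
s = 1/4 (s = (2 - 3)/(-1 - 3) = -1/(-4) = -1/4*(-1) = 1/4 ≈ 0.25000)
sqrt((s*P(5, 1) - 8) + u(23, 47)) = sqrt(((3/8 - 1/8*1 - 1/8*1**2)/4 - 8) + 47) = sqrt(((3/8 - 1/8 - 1/8*1)/4 - 8) + 47) = sqrt(((3/8 - 1/8 - 1/8)/4 - 8) + 47) = sqrt(((1/4)*(1/8) - 8) + 47) = sqrt((1/32 - 8) + 47) = sqrt(-255/32 + 47) = sqrt(1249/32) = sqrt(2498)/8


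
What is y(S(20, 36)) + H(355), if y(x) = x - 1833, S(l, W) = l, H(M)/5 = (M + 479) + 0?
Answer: 2357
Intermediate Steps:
H(M) = 2395 + 5*M (H(M) = 5*((M + 479) + 0) = 5*((479 + M) + 0) = 5*(479 + M) = 2395 + 5*M)
y(x) = -1833 + x
y(S(20, 36)) + H(355) = (-1833 + 20) + (2395 + 5*355) = -1813 + (2395 + 1775) = -1813 + 4170 = 2357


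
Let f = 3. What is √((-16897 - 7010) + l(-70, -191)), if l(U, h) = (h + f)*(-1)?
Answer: I*√23719 ≈ 154.01*I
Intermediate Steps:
l(U, h) = -3 - h (l(U, h) = (h + 3)*(-1) = (3 + h)*(-1) = -3 - h)
√((-16897 - 7010) + l(-70, -191)) = √((-16897 - 7010) + (-3 - 1*(-191))) = √(-23907 + (-3 + 191)) = √(-23907 + 188) = √(-23719) = I*√23719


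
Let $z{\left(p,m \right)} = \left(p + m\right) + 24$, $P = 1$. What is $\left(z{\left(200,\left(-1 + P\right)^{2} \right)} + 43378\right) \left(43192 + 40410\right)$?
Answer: $3645214404$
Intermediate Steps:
$z{\left(p,m \right)} = 24 + m + p$ ($z{\left(p,m \right)} = \left(m + p\right) + 24 = 24 + m + p$)
$\left(z{\left(200,\left(-1 + P\right)^{2} \right)} + 43378\right) \left(43192 + 40410\right) = \left(\left(24 + \left(-1 + 1\right)^{2} + 200\right) + 43378\right) \left(43192 + 40410\right) = \left(\left(24 + 0^{2} + 200\right) + 43378\right) 83602 = \left(\left(24 + 0 + 200\right) + 43378\right) 83602 = \left(224 + 43378\right) 83602 = 43602 \cdot 83602 = 3645214404$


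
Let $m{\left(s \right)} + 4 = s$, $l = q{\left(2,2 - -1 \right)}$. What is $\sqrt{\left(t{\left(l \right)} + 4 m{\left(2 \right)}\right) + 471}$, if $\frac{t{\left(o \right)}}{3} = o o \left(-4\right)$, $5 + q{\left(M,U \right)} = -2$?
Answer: $5 i \sqrt{5} \approx 11.18 i$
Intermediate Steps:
$q{\left(M,U \right)} = -7$ ($q{\left(M,U \right)} = -5 - 2 = -7$)
$l = -7$
$t{\left(o \right)} = - 12 o^{2}$ ($t{\left(o \right)} = 3 o o \left(-4\right) = 3 o^{2} \left(-4\right) = 3 \left(- 4 o^{2}\right) = - 12 o^{2}$)
$m{\left(s \right)} = -4 + s$
$\sqrt{\left(t{\left(l \right)} + 4 m{\left(2 \right)}\right) + 471} = \sqrt{\left(- 12 \left(-7\right)^{2} + 4 \left(-4 + 2\right)\right) + 471} = \sqrt{\left(\left(-12\right) 49 + 4 \left(-2\right)\right) + 471} = \sqrt{\left(-588 - 8\right) + 471} = \sqrt{-596 + 471} = \sqrt{-125} = 5 i \sqrt{5}$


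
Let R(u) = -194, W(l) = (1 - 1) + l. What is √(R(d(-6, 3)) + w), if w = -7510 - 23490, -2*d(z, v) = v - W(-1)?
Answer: 3*I*√3466 ≈ 176.62*I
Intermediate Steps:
W(l) = l (W(l) = 0 + l = l)
d(z, v) = -½ - v/2 (d(z, v) = -(v - 1*(-1))/2 = -(v + 1)/2 = -(1 + v)/2 = -½ - v/2)
w = -31000
√(R(d(-6, 3)) + w) = √(-194 - 31000) = √(-31194) = 3*I*√3466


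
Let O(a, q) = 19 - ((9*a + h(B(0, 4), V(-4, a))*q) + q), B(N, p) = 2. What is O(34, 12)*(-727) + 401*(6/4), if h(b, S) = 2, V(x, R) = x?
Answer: 470845/2 ≈ 2.3542e+5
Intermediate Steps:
O(a, q) = 19 - 9*a - 3*q (O(a, q) = 19 - ((9*a + 2*q) + q) = 19 - ((2*q + 9*a) + q) = 19 - (3*q + 9*a) = 19 + (-9*a - 3*q) = 19 - 9*a - 3*q)
O(34, 12)*(-727) + 401*(6/4) = (19 - 9*34 - 3*12)*(-727) + 401*(6/4) = (19 - 306 - 36)*(-727) + 401*(6*(¼)) = -323*(-727) + 401*(3/2) = 234821 + 1203/2 = 470845/2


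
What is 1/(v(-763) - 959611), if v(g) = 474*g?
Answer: -1/1321273 ≈ -7.5685e-7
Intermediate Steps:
1/(v(-763) - 959611) = 1/(474*(-763) - 959611) = 1/(-361662 - 959611) = 1/(-1321273) = -1/1321273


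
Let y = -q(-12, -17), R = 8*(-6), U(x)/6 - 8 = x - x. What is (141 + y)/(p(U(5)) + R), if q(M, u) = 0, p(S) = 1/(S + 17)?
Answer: -9165/3119 ≈ -2.9384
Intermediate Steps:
U(x) = 48 (U(x) = 48 + 6*(x - x) = 48 + 6*0 = 48 + 0 = 48)
p(S) = 1/(17 + S)
R = -48
y = 0 (y = -1*0 = 0)
(141 + y)/(p(U(5)) + R) = (141 + 0)/(1/(17 + 48) - 48) = 141/(1/65 - 48) = 141/(-3119/65) = 141*(-65/3119) = -9165/3119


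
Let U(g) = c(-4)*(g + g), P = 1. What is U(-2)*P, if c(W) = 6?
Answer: -24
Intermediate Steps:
U(g) = 12*g (U(g) = 6*(g + g) = 6*(2*g) = 12*g)
U(-2)*P = (12*(-2))*1 = -24*1 = -24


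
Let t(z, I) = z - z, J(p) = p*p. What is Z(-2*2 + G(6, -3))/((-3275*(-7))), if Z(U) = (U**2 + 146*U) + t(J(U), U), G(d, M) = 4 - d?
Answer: -24/655 ≈ -0.036641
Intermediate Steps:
J(p) = p**2
t(z, I) = 0
Z(U) = U**2 + 146*U (Z(U) = (U**2 + 146*U) + 0 = U**2 + 146*U)
Z(-2*2 + G(6, -3))/((-3275*(-7))) = ((-2*2 + (4 - 1*6))*(146 + (-2*2 + (4 - 1*6))))/((-3275*(-7))) = ((-4 + (4 - 6))*(146 + (-4 + (4 - 6))))/22925 = ((-4 - 2)*(146 + (-4 - 2)))*(1/22925) = -6*(146 - 6)*(1/22925) = -6*140*(1/22925) = -840*1/22925 = -24/655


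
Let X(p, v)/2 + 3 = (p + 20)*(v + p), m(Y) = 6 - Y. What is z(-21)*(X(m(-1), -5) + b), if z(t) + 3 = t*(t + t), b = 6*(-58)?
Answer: -216234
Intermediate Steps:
X(p, v) = -6 + 2*(20 + p)*(p + v) (X(p, v) = -6 + 2*((p + 20)*(v + p)) = -6 + 2*((20 + p)*(p + v)) = -6 + 2*(20 + p)*(p + v))
b = -348
z(t) = -3 + 2*t**2 (z(t) = -3 + t*(t + t) = -3 + t*(2*t) = -3 + 2*t**2)
z(-21)*(X(m(-1), -5) + b) = (-3 + 2*(-21)**2)*((-6 + 2*(6 - 1*(-1))**2 + 40*(6 - 1*(-1)) + 40*(-5) + 2*(6 - 1*(-1))*(-5)) - 348) = (-3 + 2*441)*((-6 + 2*(6 + 1)**2 + 40*(6 + 1) - 200 + 2*(6 + 1)*(-5)) - 348) = (-3 + 882)*((-6 + 2*7**2 + 40*7 - 200 + 2*7*(-5)) - 348) = 879*((-6 + 2*49 + 280 - 200 - 70) - 348) = 879*((-6 + 98 + 280 - 200 - 70) - 348) = 879*(102 - 348) = 879*(-246) = -216234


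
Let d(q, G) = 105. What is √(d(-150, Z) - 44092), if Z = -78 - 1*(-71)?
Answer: I*√43987 ≈ 209.73*I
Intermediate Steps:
Z = -7 (Z = -78 + 71 = -7)
√(d(-150, Z) - 44092) = √(105 - 44092) = √(-43987) = I*√43987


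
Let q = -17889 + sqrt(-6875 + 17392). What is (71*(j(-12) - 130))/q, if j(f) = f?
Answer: 1270119/2253562 + 71*sqrt(10517)/2253562 ≈ 0.56684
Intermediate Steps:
q = -17889 + sqrt(10517) ≈ -17786.
(71*(j(-12) - 130))/q = (71*(-12 - 130))/(-17889 + sqrt(10517)) = (71*(-142))/(-17889 + sqrt(10517)) = -10082/(-17889 + sqrt(10517))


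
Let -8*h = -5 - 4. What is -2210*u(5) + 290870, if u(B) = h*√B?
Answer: 290870 - 9945*√5/4 ≈ 2.8531e+5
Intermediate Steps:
h = 9/8 (h = -(-5 - 4)/8 = -⅛*(-9) = 9/8 ≈ 1.1250)
u(B) = 9*√B/8
-2210*u(5) + 290870 = -9945*√5/4 + 290870 = 290870 - 9945*√5/4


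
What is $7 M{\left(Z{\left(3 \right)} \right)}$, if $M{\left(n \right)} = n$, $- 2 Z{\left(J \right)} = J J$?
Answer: $- \frac{63}{2} \approx -31.5$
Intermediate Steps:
$Z{\left(J \right)} = - \frac{J^{2}}{2}$ ($Z{\left(J \right)} = - \frac{J J}{2} = - \frac{J^{2}}{2}$)
$7 M{\left(Z{\left(3 \right)} \right)} = 7 \left(- \frac{3^{2}}{2}\right) = 7 \left(\left(- \frac{1}{2}\right) 9\right) = 7 \left(- \frac{9}{2}\right) = - \frac{63}{2}$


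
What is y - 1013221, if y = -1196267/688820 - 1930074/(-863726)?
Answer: -301408652045885941/297475871660 ≈ -1.0132e+6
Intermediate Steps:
y = 148113330919/297475871660 (y = -1196267*1/688820 - 1930074*(-1/863726) = -1196267/688820 + 965037/431863 = 148113330919/297475871660 ≈ 0.49790)
y - 1013221 = 148113330919/297475871660 - 1013221 = -301408652045885941/297475871660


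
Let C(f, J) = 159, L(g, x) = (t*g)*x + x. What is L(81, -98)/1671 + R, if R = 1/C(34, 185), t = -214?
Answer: 90028159/88563 ≈ 1016.5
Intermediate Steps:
L(g, x) = x - 214*g*x (L(g, x) = (-214*g)*x + x = -214*g*x + x = x - 214*g*x)
R = 1/159 ≈ 0.0062893
L(81, -98)/1671 + R = -98*(1 - 214*81)/1671 + 1/159 = -98*(1 - 17334)*(1/1671) + 1/159 = -98*(-17333)*(1/1671) + 1/159 = 1698634*(1/1671) + 1/159 = 1698634/1671 + 1/159 = 90028159/88563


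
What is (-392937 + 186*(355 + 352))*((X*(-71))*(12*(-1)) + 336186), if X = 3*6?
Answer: -91900154070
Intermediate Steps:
X = 18
(-392937 + 186*(355 + 352))*((X*(-71))*(12*(-1)) + 336186) = (-392937 + 186*(355 + 352))*((18*(-71))*(12*(-1)) + 336186) = (-392937 + 186*707)*(-1278*(-12) + 336186) = (-392937 + 131502)*(15336 + 336186) = -261435*351522 = -91900154070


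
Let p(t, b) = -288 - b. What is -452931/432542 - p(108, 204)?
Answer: 212357733/432542 ≈ 490.95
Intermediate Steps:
-452931/432542 - p(108, 204) = -452931/432542 - (-288 - 1*204) = -452931*1/432542 - (-288 - 204) = -452931/432542 - 1*(-492) = -452931/432542 + 492 = 212357733/432542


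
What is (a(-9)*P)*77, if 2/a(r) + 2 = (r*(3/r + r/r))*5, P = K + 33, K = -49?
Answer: 77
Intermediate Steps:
P = -16 (P = -49 + 33 = -16)
a(r) = 2/(-2 + 5*r*(1 + 3/r)) (a(r) = 2/(-2 + (r*(3/r + r/r))*5) = 2/(-2 + (r*(3/r + 1))*5) = 2/(-2 + (r*(1 + 3/r))*5) = 2/(-2 + 5*r*(1 + 3/r)))
(a(-9)*P)*77 = ((2/(13 + 5*(-9)))*(-16))*77 = ((2/(13 - 45))*(-16))*77 = ((2/(-32))*(-16))*77 = ((2*(-1/32))*(-16))*77 = -1/16*(-16)*77 = 1*77 = 77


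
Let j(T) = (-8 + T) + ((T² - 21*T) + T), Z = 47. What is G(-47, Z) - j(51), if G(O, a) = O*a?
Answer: -3833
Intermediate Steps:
j(T) = -8 + T² - 19*T (j(T) = (-8 + T) + (T² - 20*T) = -8 + T² - 19*T)
G(-47, Z) - j(51) = -47*47 - (-8 + 51² - 19*51) = -2209 - (-8 + 2601 - 969) = -2209 - 1*1624 = -2209 - 1624 = -3833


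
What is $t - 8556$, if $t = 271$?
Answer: $-8285$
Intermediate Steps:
$t - 8556 = 271 - 8556 = -8285$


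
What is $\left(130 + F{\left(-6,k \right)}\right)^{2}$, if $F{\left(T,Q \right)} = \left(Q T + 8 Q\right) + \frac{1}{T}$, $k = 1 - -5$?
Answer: $\frac{724201}{36} \approx 20117.0$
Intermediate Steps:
$k = 6$ ($k = 1 + 5 = 6$)
$F{\left(T,Q \right)} = \frac{1}{T} + 8 Q + Q T$ ($F{\left(T,Q \right)} = \left(8 Q + Q T\right) + \frac{1}{T} = \frac{1}{T} + 8 Q + Q T$)
$\left(130 + F{\left(-6,k \right)}\right)^{2} = \left(130 + \frac{1 + 6 \left(-6\right) \left(8 - 6\right)}{-6}\right)^{2} = \left(130 - \frac{1 + 6 \left(-6\right) 2}{6}\right)^{2} = \left(130 - \frac{1 - 72}{6}\right)^{2} = \left(130 - - \frac{71}{6}\right)^{2} = \left(130 + \frac{71}{6}\right)^{2} = \left(\frac{851}{6}\right)^{2} = \frac{724201}{36}$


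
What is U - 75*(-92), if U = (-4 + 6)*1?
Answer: 6902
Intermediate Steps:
U = 2 (U = 2*1 = 2)
U - 75*(-92) = 2 - 75*(-92) = 2 + 6900 = 6902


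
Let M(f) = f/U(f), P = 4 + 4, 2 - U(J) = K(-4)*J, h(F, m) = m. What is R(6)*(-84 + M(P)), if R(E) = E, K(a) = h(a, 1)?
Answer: -512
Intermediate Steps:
K(a) = 1
U(J) = 2 - J
P = 8
M(f) = f/(2 - f)
R(6)*(-84 + M(P)) = 6*(-84 - 1*8/(-2 + 8)) = 6*(-84 - 1*8/6) = 6*(-84 - 1*8*⅙) = 6*(-84 - 4/3) = 6*(-256/3) = -512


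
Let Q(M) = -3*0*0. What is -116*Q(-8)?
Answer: 0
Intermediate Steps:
Q(M) = 0 (Q(M) = 0*0 = 0)
-116*Q(-8) = -116*0 = 0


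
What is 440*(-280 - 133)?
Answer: -181720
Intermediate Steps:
440*(-280 - 133) = 440*(-413) = -181720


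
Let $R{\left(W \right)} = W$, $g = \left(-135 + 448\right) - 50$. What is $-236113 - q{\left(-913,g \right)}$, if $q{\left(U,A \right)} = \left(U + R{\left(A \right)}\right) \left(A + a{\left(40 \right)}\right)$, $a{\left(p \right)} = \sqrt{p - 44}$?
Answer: $-65163 + 1300 i \approx -65163.0 + 1300.0 i$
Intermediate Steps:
$g = 263$ ($g = 313 - 50 = 263$)
$a{\left(p \right)} = \sqrt{-44 + p}$
$q{\left(U,A \right)} = \left(A + U\right) \left(A + 2 i\right)$ ($q{\left(U,A \right)} = \left(U + A\right) \left(A + \sqrt{-44 + 40}\right) = \left(A + U\right) \left(A + \sqrt{-4}\right) = \left(A + U\right) \left(A + 2 i\right)$)
$-236113 - q{\left(-913,g \right)} = -236113 - \left(263^{2} + 263 \left(-913\right) + 2 i 263 + 2 i \left(-913\right)\right) = -236113 - \left(69169 - 240119 + 526 i - 1826 i\right) = -236113 - \left(-170950 - 1300 i\right) = -236113 + \left(170950 + 1300 i\right) = -65163 + 1300 i$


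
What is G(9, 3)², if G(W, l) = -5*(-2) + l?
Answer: 169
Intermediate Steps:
G(W, l) = 10 + l
G(9, 3)² = (10 + 3)² = 13² = 169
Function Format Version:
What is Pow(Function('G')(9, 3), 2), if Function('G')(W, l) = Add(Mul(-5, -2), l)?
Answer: 169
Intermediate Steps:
Function('G')(W, l) = Add(10, l)
Pow(Function('G')(9, 3), 2) = Pow(Add(10, 3), 2) = Pow(13, 2) = 169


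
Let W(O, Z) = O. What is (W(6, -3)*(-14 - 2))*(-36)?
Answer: 3456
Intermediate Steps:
(W(6, -3)*(-14 - 2))*(-36) = (6*(-14 - 2))*(-36) = (6*(-16))*(-36) = -96*(-36) = 3456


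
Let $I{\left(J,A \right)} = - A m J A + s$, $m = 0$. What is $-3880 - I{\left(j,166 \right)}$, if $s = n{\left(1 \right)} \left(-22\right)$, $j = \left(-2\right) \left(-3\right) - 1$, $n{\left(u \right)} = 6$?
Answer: $-3748$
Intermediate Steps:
$j = 5$ ($j = 6 - 1 = 5$)
$s = -132$ ($s = 6 \left(-22\right) = -132$)
$I{\left(J,A \right)} = -132$ ($I{\left(J,A \right)} = - A 0 J A - 132 = 0 J A - 132 = 0 A - 132 = 0 - 132 = -132$)
$-3880 - I{\left(j,166 \right)} = -3880 - -132 = -3880 + 132 = -3748$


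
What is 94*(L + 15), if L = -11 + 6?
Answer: 940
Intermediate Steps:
L = -5
94*(L + 15) = 94*(-5 + 15) = 94*10 = 940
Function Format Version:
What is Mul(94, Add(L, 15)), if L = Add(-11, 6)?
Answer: 940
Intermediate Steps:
L = -5
Mul(94, Add(L, 15)) = Mul(94, Add(-5, 15)) = Mul(94, 10) = 940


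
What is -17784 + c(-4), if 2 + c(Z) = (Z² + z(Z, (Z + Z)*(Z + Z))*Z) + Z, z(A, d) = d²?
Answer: -34158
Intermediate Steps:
c(Z) = -2 + Z + Z² + 16*Z⁵ (c(Z) = -2 + ((Z² + ((Z + Z)*(Z + Z))²*Z) + Z) = -2 + ((Z² + ((2*Z)*(2*Z))²*Z) + Z) = -2 + ((Z² + (4*Z²)²*Z) + Z) = -2 + ((Z² + (16*Z⁴)*Z) + Z) = -2 + ((Z² + 16*Z⁵) + Z) = -2 + (Z + Z² + 16*Z⁵) = -2 + Z + Z² + 16*Z⁵)
-17784 + c(-4) = -17784 + (-2 - 4 + (-4)² + 16*(-4)⁵) = -17784 + (-2 - 4 + 16 + 16*(-1024)) = -17784 + (-2 - 4 + 16 - 16384) = -17784 - 16374 = -34158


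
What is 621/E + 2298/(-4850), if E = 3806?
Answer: -2867169/9229550 ≈ -0.31065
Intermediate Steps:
621/E + 2298/(-4850) = 621/3806 + 2298/(-4850) = 621*(1/3806) + 2298*(-1/4850) = 621/3806 - 1149/2425 = -2867169/9229550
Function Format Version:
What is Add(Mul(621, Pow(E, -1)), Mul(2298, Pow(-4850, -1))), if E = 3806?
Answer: Rational(-2867169, 9229550) ≈ -0.31065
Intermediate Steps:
Add(Mul(621, Pow(E, -1)), Mul(2298, Pow(-4850, -1))) = Add(Mul(621, Pow(3806, -1)), Mul(2298, Pow(-4850, -1))) = Add(Mul(621, Rational(1, 3806)), Mul(2298, Rational(-1, 4850))) = Add(Rational(621, 3806), Rational(-1149, 2425)) = Rational(-2867169, 9229550)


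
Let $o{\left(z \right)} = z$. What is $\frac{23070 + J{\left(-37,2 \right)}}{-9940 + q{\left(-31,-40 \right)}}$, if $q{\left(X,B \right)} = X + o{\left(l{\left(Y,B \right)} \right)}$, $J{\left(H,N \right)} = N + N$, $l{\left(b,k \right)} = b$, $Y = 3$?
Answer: $- \frac{11537}{4984} \approx -2.3148$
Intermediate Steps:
$J{\left(H,N \right)} = 2 N$
$q{\left(X,B \right)} = 3 + X$ ($q{\left(X,B \right)} = X + 3 = 3 + X$)
$\frac{23070 + J{\left(-37,2 \right)}}{-9940 + q{\left(-31,-40 \right)}} = \frac{23070 + 2 \cdot 2}{-9940 + \left(3 - 31\right)} = \frac{23070 + 4}{-9940 - 28} = \frac{23074}{-9968} = 23074 \left(- \frac{1}{9968}\right) = - \frac{11537}{4984}$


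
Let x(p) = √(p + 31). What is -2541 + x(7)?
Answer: -2541 + √38 ≈ -2534.8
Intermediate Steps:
x(p) = √(31 + p)
-2541 + x(7) = -2541 + √(31 + 7) = -2541 + √38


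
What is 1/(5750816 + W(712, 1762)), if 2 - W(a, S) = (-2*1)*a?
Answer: 1/5752242 ≈ 1.7385e-7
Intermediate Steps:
W(a, S) = 2 + 2*a (W(a, S) = 2 - (-2*1)*a = 2 - (-2)*a = 2 + 2*a)
1/(5750816 + W(712, 1762)) = 1/(5750816 + (2 + 2*712)) = 1/(5750816 + (2 + 1424)) = 1/(5750816 + 1426) = 1/5752242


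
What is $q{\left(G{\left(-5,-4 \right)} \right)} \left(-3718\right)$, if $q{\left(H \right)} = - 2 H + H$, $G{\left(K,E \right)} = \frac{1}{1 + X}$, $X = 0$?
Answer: $3718$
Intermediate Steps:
$G{\left(K,E \right)} = 1$ ($G{\left(K,E \right)} = \frac{1}{1 + 0} = 1^{-1} = 1$)
$q{\left(H \right)} = - H$
$q{\left(G{\left(-5,-4 \right)} \right)} \left(-3718\right) = \left(-1\right) 1 \left(-3718\right) = \left(-1\right) \left(-3718\right) = 3718$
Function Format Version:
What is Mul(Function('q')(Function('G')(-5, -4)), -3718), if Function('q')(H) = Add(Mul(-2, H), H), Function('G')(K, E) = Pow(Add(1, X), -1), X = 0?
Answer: 3718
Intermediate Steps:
Function('G')(K, E) = 1 (Function('G')(K, E) = Pow(Add(1, 0), -1) = Pow(1, -1) = 1)
Function('q')(H) = Mul(-1, H)
Mul(Function('q')(Function('G')(-5, -4)), -3718) = Mul(Mul(-1, 1), -3718) = Mul(-1, -3718) = 3718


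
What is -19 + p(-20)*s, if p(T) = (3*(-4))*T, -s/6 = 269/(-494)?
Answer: 188987/247 ≈ 765.13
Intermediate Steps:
s = 807/247 (s = -1614/(-494) = -1614*(-1)/494 = -6*(-269/494) = 807/247 ≈ 3.2672)
p(T) = -12*T
-19 + p(-20)*s = -19 - 12*(-20)*(807/247) = -19 + 240*(807/247) = -19 + 193680/247 = 188987/247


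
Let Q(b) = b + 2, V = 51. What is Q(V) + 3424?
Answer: 3477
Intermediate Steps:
Q(b) = 2 + b
Q(V) + 3424 = (2 + 51) + 3424 = 53 + 3424 = 3477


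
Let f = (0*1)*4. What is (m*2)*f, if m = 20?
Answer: 0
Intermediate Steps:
f = 0 (f = 0*4 = 0)
(m*2)*f = (20*2)*0 = 40*0 = 0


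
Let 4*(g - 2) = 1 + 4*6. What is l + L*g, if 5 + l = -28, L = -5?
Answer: -297/4 ≈ -74.250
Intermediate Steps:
l = -33 (l = -5 - 28 = -33)
g = 33/4 (g = 2 + (1 + 4*6)/4 = 2 + (1 + 24)/4 = 2 + (1/4)*25 = 2 + 25/4 = 33/4 ≈ 8.2500)
l + L*g = -33 - 5*33/4 = -33 - 165/4 = -297/4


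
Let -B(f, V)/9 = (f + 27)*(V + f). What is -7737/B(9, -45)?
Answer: -2579/3888 ≈ -0.66332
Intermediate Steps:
B(f, V) = -9*(27 + f)*(V + f) (B(f, V) = -9*(f + 27)*(V + f) = -9*(27 + f)*(V + f))
-7737/B(9, -45) = -7737/(-243*(-45) - 243*9 - 9*9² - 9*(-45)*9) = -7737/(10935 - 2187 - 9*81 + 3645) = -7737/(10935 - 2187 - 729 + 3645) = -7737/11664 = -7737*1/11664 = -2579/3888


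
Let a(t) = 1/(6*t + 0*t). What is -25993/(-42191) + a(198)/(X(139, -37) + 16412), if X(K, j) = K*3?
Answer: 519674244227/843518418732 ≈ 0.61608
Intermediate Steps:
X(K, j) = 3*K
a(t) = 1/(6*t) (a(t) = 1/(6*t + 0) = 1/(6*t))
-25993/(-42191) + a(198)/(X(139, -37) + 16412) = -25993/(-42191) + ((⅙)/198)/(3*139 + 16412) = -25993*(-1/42191) + ((⅙)*(1/198))/(417 + 16412) = 25993/42191 + (1/1188)/16829 = 25993/42191 + (1/1188)*(1/16829) = 25993/42191 + 1/19992852 = 519674244227/843518418732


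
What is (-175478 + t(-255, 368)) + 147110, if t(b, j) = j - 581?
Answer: -28581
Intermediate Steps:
t(b, j) = -581 + j
(-175478 + t(-255, 368)) + 147110 = (-175478 + (-581 + 368)) + 147110 = (-175478 - 213) + 147110 = -175691 + 147110 = -28581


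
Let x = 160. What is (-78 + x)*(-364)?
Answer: -29848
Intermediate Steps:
(-78 + x)*(-364) = (-78 + 160)*(-364) = 82*(-364) = -29848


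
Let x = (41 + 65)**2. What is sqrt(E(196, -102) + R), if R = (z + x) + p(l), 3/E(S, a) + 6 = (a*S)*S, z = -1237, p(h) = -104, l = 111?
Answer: sqrt(16881041907655674)/1306146 ≈ 99.474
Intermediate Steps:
x = 11236 (x = 106**2 = 11236)
E(S, a) = 3/(-6 + a*S**2) (E(S, a) = 3/(-6 + (a*S)*S) = 3/(-6 + (S*a)*S) = 3/(-6 + a*S**2))
R = 9895 (R = (-1237 + 11236) - 104 = 9999 - 104 = 9895)
sqrt(E(196, -102) + R) = sqrt(3/(-6 - 102*196**2) + 9895) = sqrt(3/(-6 - 102*38416) + 9895) = sqrt(3/(-6 - 3918432) + 9895) = sqrt(3/(-3918438) + 9895) = sqrt(3*(-1/3918438) + 9895) = sqrt(-1/1306146 + 9895) = sqrt(12924314669/1306146) = sqrt(16881041907655674)/1306146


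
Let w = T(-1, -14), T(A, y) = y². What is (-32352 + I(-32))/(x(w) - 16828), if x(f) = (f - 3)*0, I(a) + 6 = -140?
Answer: 16249/8414 ≈ 1.9312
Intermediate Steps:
I(a) = -146 (I(a) = -6 - 140 = -146)
w = 196 (w = (-14)² = 196)
x(f) = 0 (x(f) = (-3 + f)*0 = 0)
(-32352 + I(-32))/(x(w) - 16828) = (-32352 - 146)/(0 - 16828) = -32498/(-16828) = -32498*(-1/16828) = 16249/8414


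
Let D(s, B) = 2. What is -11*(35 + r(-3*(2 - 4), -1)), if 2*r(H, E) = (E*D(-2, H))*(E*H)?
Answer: -451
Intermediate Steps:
r(H, E) = H*E² (r(H, E) = ((E*2)*(E*H))/2 = ((2*E)*(E*H))/2 = (2*H*E²)/2 = H*E²)
-11*(35 + r(-3*(2 - 4), -1)) = -11*(35 - 3*(2 - 4)*(-1)²) = -11*(35 - 3*(-2)*1) = -11*(35 + 6*1) = -11*(35 + 6) = -11*41 = -451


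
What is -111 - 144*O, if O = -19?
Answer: 2625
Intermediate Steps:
-111 - 144*O = -111 - 144*(-19) = -111 + 2736 = 2625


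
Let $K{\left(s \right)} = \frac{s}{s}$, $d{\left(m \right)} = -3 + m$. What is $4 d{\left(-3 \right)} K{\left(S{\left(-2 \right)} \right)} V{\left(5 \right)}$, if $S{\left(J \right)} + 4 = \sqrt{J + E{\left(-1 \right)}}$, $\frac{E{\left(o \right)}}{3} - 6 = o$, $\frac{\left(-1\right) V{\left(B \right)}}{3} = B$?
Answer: $360$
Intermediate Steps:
$V{\left(B \right)} = - 3 B$
$E{\left(o \right)} = 18 + 3 o$
$S{\left(J \right)} = -4 + \sqrt{15 + J}$ ($S{\left(J \right)} = -4 + \sqrt{J + \left(18 + 3 \left(-1\right)\right)} = -4 + \sqrt{J + \left(18 - 3\right)} = -4 + \sqrt{J + 15} = -4 + \sqrt{15 + J}$)
$K{\left(s \right)} = 1$
$4 d{\left(-3 \right)} K{\left(S{\left(-2 \right)} \right)} V{\left(5 \right)} = 4 \left(-3 - 3\right) 1 \left(\left(-3\right) 5\right) = 4 \left(-6\right) 1 \left(-15\right) = \left(-24\right) 1 \left(-15\right) = \left(-24\right) \left(-15\right) = 360$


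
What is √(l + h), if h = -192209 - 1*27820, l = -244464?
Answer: I*√464493 ≈ 681.54*I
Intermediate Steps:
h = -220029 (h = -192209 - 27820 = -220029)
√(l + h) = √(-244464 - 220029) = √(-464493) = I*√464493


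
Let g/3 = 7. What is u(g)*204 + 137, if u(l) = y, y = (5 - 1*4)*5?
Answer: 1157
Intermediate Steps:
g = 21 (g = 3*7 = 21)
y = 5 (y = (5 - 4)*5 = 1*5 = 5)
u(l) = 5
u(g)*204 + 137 = 5*204 + 137 = 1020 + 137 = 1157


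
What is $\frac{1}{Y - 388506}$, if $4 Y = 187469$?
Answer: $- \frac{4}{1366555} \approx -2.9271 \cdot 10^{-6}$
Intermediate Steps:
$Y = \frac{187469}{4}$ ($Y = \frac{1}{4} \cdot 187469 = \frac{187469}{4} \approx 46867.0$)
$\frac{1}{Y - 388506} = \frac{1}{\frac{187469}{4} - 388506} = \frac{1}{- \frac{1366555}{4}} = - \frac{4}{1366555}$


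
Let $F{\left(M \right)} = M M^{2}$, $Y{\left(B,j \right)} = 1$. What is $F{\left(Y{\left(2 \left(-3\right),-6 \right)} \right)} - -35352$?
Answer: $35353$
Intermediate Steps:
$F{\left(M \right)} = M^{3}$
$F{\left(Y{\left(2 \left(-3\right),-6 \right)} \right)} - -35352 = 1^{3} - -35352 = 1 + 35352 = 35353$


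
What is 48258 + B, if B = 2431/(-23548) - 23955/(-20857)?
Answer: 23701978201061/491140636 ≈ 48259.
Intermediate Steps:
B = 513388973/491140636 (B = 2431*(-1/23548) - 23955*(-1/20857) = -2431/23548 + 23955/20857 = 513388973/491140636 ≈ 1.0453)
48258 + B = 48258 + 513388973/491140636 = 23701978201061/491140636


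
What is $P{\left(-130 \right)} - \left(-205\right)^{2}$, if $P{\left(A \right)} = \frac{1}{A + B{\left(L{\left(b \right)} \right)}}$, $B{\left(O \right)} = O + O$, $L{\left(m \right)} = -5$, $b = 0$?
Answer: $- \frac{5883501}{140} \approx -42025.0$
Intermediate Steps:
$B{\left(O \right)} = 2 O$
$P{\left(A \right)} = \frac{1}{-10 + A}$ ($P{\left(A \right)} = \frac{1}{A + 2 \left(-5\right)} = \frac{1}{A - 10} = \frac{1}{-10 + A}$)
$P{\left(-130 \right)} - \left(-205\right)^{2} = \frac{1}{-10 - 130} - \left(-205\right)^{2} = \frac{1}{-140} - 42025 = - \frac{1}{140} - 42025 = - \frac{5883501}{140}$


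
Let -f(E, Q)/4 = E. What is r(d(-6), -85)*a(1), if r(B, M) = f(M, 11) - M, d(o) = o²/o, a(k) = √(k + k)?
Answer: 425*√2 ≈ 601.04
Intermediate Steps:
f(E, Q) = -4*E
a(k) = √2*√k (a(k) = √(2*k) = √2*√k)
d(o) = o
r(B, M) = -5*M (r(B, M) = -4*M - M = -5*M)
r(d(-6), -85)*a(1) = (-5*(-85))*(√2*√1) = 425*(√2*1) = 425*√2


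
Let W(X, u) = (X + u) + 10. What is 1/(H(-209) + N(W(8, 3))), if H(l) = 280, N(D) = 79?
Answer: 1/359 ≈ 0.0027855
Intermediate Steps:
W(X, u) = 10 + X + u
1/(H(-209) + N(W(8, 3))) = 1/(280 + 79) = 1/359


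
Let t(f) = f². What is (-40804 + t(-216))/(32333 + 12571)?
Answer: 1463/11226 ≈ 0.13032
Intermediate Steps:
(-40804 + t(-216))/(32333 + 12571) = (-40804 + (-216)²)/(32333 + 12571) = (-40804 + 46656)/44904 = 5852*(1/44904) = 1463/11226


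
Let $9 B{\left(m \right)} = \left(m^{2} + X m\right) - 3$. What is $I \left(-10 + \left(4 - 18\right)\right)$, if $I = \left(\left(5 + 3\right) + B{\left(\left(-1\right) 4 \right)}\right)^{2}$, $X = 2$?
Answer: $- \frac{47432}{27} \approx -1756.7$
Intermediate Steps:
$B{\left(m \right)} = - \frac{1}{3} + \frac{m^{2}}{9} + \frac{2 m}{9}$ ($B{\left(m \right)} = \frac{\left(m^{2} + 2 m\right) - 3}{9} = \frac{-3 + m^{2} + 2 m}{9} = - \frac{1}{3} + \frac{m^{2}}{9} + \frac{2 m}{9}$)
$I = \frac{5929}{81}$ ($I = \left(\left(5 + 3\right) + \left(- \frac{1}{3} + \frac{\left(\left(-1\right) 4\right)^{2}}{9} + \frac{2 \left(\left(-1\right) 4\right)}{9}\right)\right)^{2} = \left(8 + \left(- \frac{1}{3} + \frac{\left(-4\right)^{2}}{9} + \frac{2}{9} \left(-4\right)\right)\right)^{2} = \left(8 - - \frac{5}{9}\right)^{2} = \left(8 + \frac{5}{9}\right)^{2} = \left(\frac{77}{9}\right)^{2} = \frac{5929}{81} \approx 73.198$)
$I \left(-10 + \left(4 - 18\right)\right) = \frac{5929 \left(-10 + \left(4 - 18\right)\right)}{81} = \frac{5929 \left(-10 - 14\right)}{81} = \frac{5929}{81} \left(-24\right) = - \frac{47432}{27}$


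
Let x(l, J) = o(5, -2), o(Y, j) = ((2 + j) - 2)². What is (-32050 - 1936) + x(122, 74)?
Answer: -33982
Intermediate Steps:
o(Y, j) = j²
x(l, J) = 4 (x(l, J) = (-2)² = 4)
(-32050 - 1936) + x(122, 74) = (-32050 - 1936) + 4 = -33986 + 4 = -33982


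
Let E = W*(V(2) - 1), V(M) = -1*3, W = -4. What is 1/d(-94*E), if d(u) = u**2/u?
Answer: -1/1504 ≈ -0.00066489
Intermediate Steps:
V(M) = -3
E = 16 (E = -4*(-3 - 1) = -4*(-4) = 16)
d(u) = u
1/d(-94*E) = 1/(-94*16) = 1/(-1504) = -1/1504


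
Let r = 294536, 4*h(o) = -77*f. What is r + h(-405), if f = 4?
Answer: 294459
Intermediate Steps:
h(o) = -77 (h(o) = (-77*4)/4 = (¼)*(-308) = -77)
r + h(-405) = 294536 - 77 = 294459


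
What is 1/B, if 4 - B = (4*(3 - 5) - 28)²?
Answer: -1/1292 ≈ -0.00077399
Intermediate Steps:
B = -1292 (B = 4 - (4*(3 - 5) - 28)² = 4 - (4*(-2) - 28)² = 4 - (-8 - 28)² = 4 - 1*(-36)² = 4 - 1*1296 = 4 - 1296 = -1292)
1/B = 1/(-1292) = -1/1292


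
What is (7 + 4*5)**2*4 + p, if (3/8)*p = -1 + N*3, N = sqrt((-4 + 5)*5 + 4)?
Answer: 8812/3 ≈ 2937.3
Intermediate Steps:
N = 3 (N = sqrt(1*5 + 4) = sqrt(5 + 4) = sqrt(9) = 3)
p = 64/3 (p = 8*(-1 + 3*3)/3 = 8*(-1 + 9)/3 = (8/3)*8 = 64/3 ≈ 21.333)
(7 + 4*5)**2*4 + p = (7 + 4*5)**2*4 + 64/3 = (7 + 20)**2*4 + 64/3 = 27**2*4 + 64/3 = 729*4 + 64/3 = 2916 + 64/3 = 8812/3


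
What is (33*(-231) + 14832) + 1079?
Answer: 8288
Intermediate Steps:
(33*(-231) + 14832) + 1079 = (-7623 + 14832) + 1079 = 7209 + 1079 = 8288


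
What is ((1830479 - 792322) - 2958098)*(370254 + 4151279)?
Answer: -8681076589553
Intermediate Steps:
((1830479 - 792322) - 2958098)*(370254 + 4151279) = (1038157 - 2958098)*4521533 = -1919941*4521533 = -8681076589553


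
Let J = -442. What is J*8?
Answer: -3536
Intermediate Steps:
J*8 = -442*8 = -3536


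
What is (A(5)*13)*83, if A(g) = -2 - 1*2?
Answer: -4316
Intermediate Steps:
A(g) = -4 (A(g) = -2 - 2 = -4)
(A(5)*13)*83 = -4*13*83 = -52*83 = -4316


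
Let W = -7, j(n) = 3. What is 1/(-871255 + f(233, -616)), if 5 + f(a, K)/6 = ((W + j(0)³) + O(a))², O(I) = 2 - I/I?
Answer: -1/868639 ≈ -1.1512e-6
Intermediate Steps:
O(I) = 1 (O(I) = 2 - 1*1 = 2 - 1 = 1)
f(a, K) = 2616 (f(a, K) = -30 + 6*((-7 + 3³) + 1)² = -30 + 6*((-7 + 27) + 1)² = -30 + 6*(20 + 1)² = -30 + 6*21² = -30 + 6*441 = -30 + 2646 = 2616)
1/(-871255 + f(233, -616)) = 1/(-871255 + 2616) = 1/(-868639) = -1/868639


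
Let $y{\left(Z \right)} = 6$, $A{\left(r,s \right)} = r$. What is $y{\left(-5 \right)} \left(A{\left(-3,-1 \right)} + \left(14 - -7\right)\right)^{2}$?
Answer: $1944$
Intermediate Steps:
$y{\left(-5 \right)} \left(A{\left(-3,-1 \right)} + \left(14 - -7\right)\right)^{2} = 6 \left(-3 + \left(14 - -7\right)\right)^{2} = 6 \left(-3 + \left(14 + 7\right)\right)^{2} = 6 \left(-3 + 21\right)^{2} = 6 \cdot 18^{2} = 6 \cdot 324 = 1944$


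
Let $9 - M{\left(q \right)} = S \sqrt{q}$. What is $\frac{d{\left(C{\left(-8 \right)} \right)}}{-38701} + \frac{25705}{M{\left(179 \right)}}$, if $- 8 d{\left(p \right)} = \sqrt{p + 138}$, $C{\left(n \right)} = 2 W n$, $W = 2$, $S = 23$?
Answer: $- \frac{46269}{18922} - \frac{118243 \sqrt{179}}{18922} + \frac{\sqrt{106}}{309608} \approx -86.051$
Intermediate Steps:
$C{\left(n \right)} = 4 n$ ($C{\left(n \right)} = 2 \cdot 2 n = 4 n$)
$M{\left(q \right)} = 9 - 23 \sqrt{q}$
$d{\left(p \right)} = - \frac{\sqrt{138 + p}}{8}$ ($d{\left(p \right)} = - \frac{\sqrt{p + 138}}{8} = - \frac{\sqrt{138 + p}}{8}$)
$\frac{d{\left(C{\left(-8 \right)} \right)}}{-38701} + \frac{25705}{M{\left(179 \right)}} = \frac{\left(- \frac{1}{8}\right) \sqrt{138 + 4 \left(-8\right)}}{-38701} + \frac{25705}{9 - 23 \sqrt{179}} = - \frac{\sqrt{138 - 32}}{8} \left(- \frac{1}{38701}\right) + \frac{25705}{9 - 23 \sqrt{179}} = - \frac{\sqrt{106}}{8} \left(- \frac{1}{38701}\right) + \frac{25705}{9 - 23 \sqrt{179}} = \frac{\sqrt{106}}{309608} + \frac{25705}{9 - 23 \sqrt{179}} = \frac{25705}{9 - 23 \sqrt{179}} + \frac{\sqrt{106}}{309608}$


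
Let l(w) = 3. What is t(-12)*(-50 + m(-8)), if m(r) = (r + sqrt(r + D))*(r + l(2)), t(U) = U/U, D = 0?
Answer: -10 - 10*I*sqrt(2) ≈ -10.0 - 14.142*I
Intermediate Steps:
t(U) = 1
m(r) = (3 + r)*(r + sqrt(r)) (m(r) = (r + sqrt(r + 0))*(r + 3) = (r + sqrt(r))*(3 + r) = (3 + r)*(r + sqrt(r)))
t(-12)*(-50 + m(-8)) = 1*(-50 + ((-8)**2 + (-8)**(3/2) + 3*(-8) + 3*sqrt(-8))) = 1*(-50 + (64 - 16*I*sqrt(2) - 24 + 3*(2*I*sqrt(2)))) = 1*(-50 + (64 - 16*I*sqrt(2) - 24 + 6*I*sqrt(2))) = 1*(-50 + (40 - 10*I*sqrt(2))) = 1*(-10 - 10*I*sqrt(2)) = -10 - 10*I*sqrt(2)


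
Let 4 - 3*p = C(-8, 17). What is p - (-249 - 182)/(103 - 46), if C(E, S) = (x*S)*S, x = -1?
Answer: 5998/57 ≈ 105.23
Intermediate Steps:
C(E, S) = -S² (C(E, S) = (-S)*S = -S²)
p = 293/3 (p = 4/3 - (-1)*17²/3 = 4/3 - (-1)*289/3 = 4/3 - ⅓*(-289) = 4/3 + 289/3 = 293/3 ≈ 97.667)
p - (-249 - 182)/(103 - 46) = 293/3 - (-249 - 182)/(103 - 46) = 293/3 - (-431)/57 = 293/3 - 1*(-431/57) = 293/3 + 431/57 = 5998/57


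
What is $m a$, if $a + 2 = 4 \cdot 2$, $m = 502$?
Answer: $3012$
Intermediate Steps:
$a = 6$ ($a = -2 + 4 \cdot 2 = -2 + 8 = 6$)
$m a = 502 \cdot 6 = 3012$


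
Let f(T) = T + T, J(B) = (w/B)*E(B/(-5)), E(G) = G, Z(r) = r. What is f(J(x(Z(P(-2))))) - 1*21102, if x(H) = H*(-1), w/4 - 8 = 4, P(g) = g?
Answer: -105606/5 ≈ -21121.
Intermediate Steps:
w = 48 (w = 32 + 4*4 = 32 + 16 = 48)
x(H) = -H
J(B) = -48/5 (J(B) = (48/B)*(B/(-5)) = (48/B)*(B*(-⅕)) = (48/B)*(-B/5) = -48/5)
f(T) = 2*T
f(J(x(Z(P(-2))))) - 1*21102 = 2*(-48/5) - 1*21102 = -96/5 - 21102 = -105606/5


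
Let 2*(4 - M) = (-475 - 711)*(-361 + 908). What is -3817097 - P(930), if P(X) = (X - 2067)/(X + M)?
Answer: -413906912816/108435 ≈ -3.8171e+6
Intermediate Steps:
M = 324375 (M = 4 - (-475 - 711)*(-361 + 908)/2 = 4 - (-593)*547 = 4 - ½*(-648742) = 4 + 324371 = 324375)
P(X) = (-2067 + X)/(324375 + X) (P(X) = (X - 2067)/(X + 324375) = (-2067 + X)/(324375 + X))
-3817097 - P(930) = -3817097 - (-2067 + 930)/(324375 + 930) = -3817097 - (-1137)/325305 = -3817097 - 1*(-379/108435) = -3817097 + 379/108435 = -413906912816/108435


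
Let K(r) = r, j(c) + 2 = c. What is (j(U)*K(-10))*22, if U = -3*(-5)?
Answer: -2860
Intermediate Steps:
U = 15
j(c) = -2 + c
(j(U)*K(-10))*22 = ((-2 + 15)*(-10))*22 = (13*(-10))*22 = -130*22 = -2860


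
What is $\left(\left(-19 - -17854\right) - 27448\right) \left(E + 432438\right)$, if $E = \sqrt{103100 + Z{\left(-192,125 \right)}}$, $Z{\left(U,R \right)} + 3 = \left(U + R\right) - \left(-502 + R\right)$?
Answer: $-4157026494 - 9613 \sqrt{103407} \approx -4.1601 \cdot 10^{9}$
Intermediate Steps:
$Z{\left(U,R \right)} = 499 + U$ ($Z{\left(U,R \right)} = -3 + \left(\left(U + R\right) - \left(-502 + R\right)\right) = -3 + \left(\left(R + U\right) - \left(-502 + R\right)\right) = -3 + \left(502 + U\right) = 499 + U$)
$E = \sqrt{103407}$ ($E = \sqrt{103100 + \left(499 - 192\right)} = \sqrt{103100 + 307} = \sqrt{103407} \approx 321.57$)
$\left(\left(-19 - -17854\right) - 27448\right) \left(E + 432438\right) = \left(\left(-19 - -17854\right) - 27448\right) \left(\sqrt{103407} + 432438\right) = \left(\left(-19 + 17854\right) - 27448\right) \left(432438 + \sqrt{103407}\right) = \left(17835 - 27448\right) \left(432438 + \sqrt{103407}\right) = - 9613 \left(432438 + \sqrt{103407}\right) = -4157026494 - 9613 \sqrt{103407}$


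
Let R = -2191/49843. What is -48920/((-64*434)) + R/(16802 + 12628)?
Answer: 4484980237099/2546502794640 ≈ 1.7612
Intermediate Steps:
R = -2191/49843 (R = -2191*1/49843 = -2191/49843 ≈ -0.043958)
-48920/((-64*434)) + R/(16802 + 12628) = -48920/((-64*434)) - 2191/(49843*(16802 + 12628)) = -48920/(-27776) - 2191/49843/29430 = -48920*(-1/27776) - 2191/49843*1/29430 = 6115/3472 - 2191/1466879490 = 4484980237099/2546502794640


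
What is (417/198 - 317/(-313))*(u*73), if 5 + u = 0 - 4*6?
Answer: -136396193/20658 ≈ -6602.6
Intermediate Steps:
u = -29 (u = -5 + (0 - 4*6) = -5 + (0 - 24) = -5 - 24 = -29)
(417/198 - 317/(-313))*(u*73) = (417/198 - 317/(-313))*(-29*73) = (417*(1/198) - 317*(-1/313))*(-2117) = (139/66 + 317/313)*(-2117) = (64429/20658)*(-2117) = -136396193/20658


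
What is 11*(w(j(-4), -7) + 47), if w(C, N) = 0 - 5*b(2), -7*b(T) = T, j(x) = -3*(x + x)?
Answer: 3729/7 ≈ 532.71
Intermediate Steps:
j(x) = -6*x
b(T) = -T/7
w(C, N) = 10/7 (w(C, N) = 0 - (-5)*2/7 = 0 - 5*(-2/7) = 0 + 10/7 = 10/7)
11*(w(j(-4), -7) + 47) = 11*(10/7 + 47) = 11*(339/7) = 3729/7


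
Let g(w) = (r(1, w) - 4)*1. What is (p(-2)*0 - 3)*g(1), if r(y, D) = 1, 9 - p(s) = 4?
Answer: 9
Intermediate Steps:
p(s) = 5 (p(s) = 9 - 1*4 = 9 - 4 = 5)
g(w) = -3 (g(w) = (1 - 4)*1 = -3*1 = -3)
(p(-2)*0 - 3)*g(1) = (5*0 - 3)*(-3) = (0 - 3)*(-3) = -3*(-3) = 9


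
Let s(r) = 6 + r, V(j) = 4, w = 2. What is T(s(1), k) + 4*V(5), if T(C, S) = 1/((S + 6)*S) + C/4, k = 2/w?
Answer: 501/28 ≈ 17.893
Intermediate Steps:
k = 1 (k = 2/2 = 2*(1/2) = 1)
T(C, S) = C/4 + 1/(S*(6 + S)) (T(C, S) = 1/((6 + S)*S) + C*(1/4) = 1/(S*(6 + S)) + C/4 = C/4 + 1/(S*(6 + S)))
T(s(1), k) + 4*V(5) = (1/4)*(4 + (6 + 1)*1**2 + 6*(6 + 1)*1)/(1*(6 + 1)) + 4*4 = (1/4)*1*(4 + 7*1 + 6*7*1)/7 + 16 = (1/4)*1*(1/7)*(4 + 7 + 42) + 16 = (1/4)*1*(1/7)*53 + 16 = 53/28 + 16 = 501/28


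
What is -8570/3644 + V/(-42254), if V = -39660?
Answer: -54398935/38493394 ≈ -1.4132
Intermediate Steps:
-8570/3644 + V/(-42254) = -8570/3644 - 39660/(-42254) = -8570*1/3644 - 39660*(-1/42254) = -4285/1822 + 19830/21127 = -54398935/38493394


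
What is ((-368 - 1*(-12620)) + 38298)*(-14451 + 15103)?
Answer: 32958600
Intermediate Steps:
((-368 - 1*(-12620)) + 38298)*(-14451 + 15103) = ((-368 + 12620) + 38298)*652 = (12252 + 38298)*652 = 50550*652 = 32958600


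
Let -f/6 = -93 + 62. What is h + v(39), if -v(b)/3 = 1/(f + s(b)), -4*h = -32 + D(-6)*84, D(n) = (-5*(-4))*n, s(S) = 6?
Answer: 161791/64 ≈ 2528.0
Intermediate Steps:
f = 186 (f = -6*(-93 + 62) = -6*(-31) = 186)
D(n) = 20*n
h = 2528 (h = -(-32 + (20*(-6))*84)/4 = -(-32 - 120*84)/4 = -(-32 - 10080)/4 = -1/4*(-10112) = 2528)
v(b) = -1/64 (v(b) = -3/(186 + 6) = -3/192 = -3*1/192 = -1/64)
h + v(39) = 2528 - 1/64 = 161791/64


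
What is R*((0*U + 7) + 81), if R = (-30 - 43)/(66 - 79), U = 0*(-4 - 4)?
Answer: 6424/13 ≈ 494.15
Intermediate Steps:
U = 0 (U = 0*(-8) = 0)
R = 73/13 (R = -73/(-13) = -73*(-1/13) = 73/13 ≈ 5.6154)
R*((0*U + 7) + 81) = 73*((0*0 + 7) + 81)/13 = 73*((0 + 7) + 81)/13 = 73*(7 + 81)/13 = (73/13)*88 = 6424/13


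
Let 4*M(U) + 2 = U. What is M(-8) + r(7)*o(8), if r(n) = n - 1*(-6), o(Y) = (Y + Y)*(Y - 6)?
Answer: 827/2 ≈ 413.50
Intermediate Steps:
M(U) = -1/2 + U/4
o(Y) = 2*Y*(-6 + Y) (o(Y) = (2*Y)*(-6 + Y) = 2*Y*(-6 + Y))
r(n) = 6 + n (r(n) = n + 6 = 6 + n)
M(-8) + r(7)*o(8) = (-1/2 + (1/4)*(-8)) + (6 + 7)*(2*8*(-6 + 8)) = (-1/2 - 2) + 13*(2*8*2) = -5/2 + 13*32 = -5/2 + 416 = 827/2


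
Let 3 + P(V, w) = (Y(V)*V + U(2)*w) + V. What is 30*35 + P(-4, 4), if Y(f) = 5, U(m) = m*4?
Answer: 1055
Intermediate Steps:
U(m) = 4*m
P(V, w) = -3 + 6*V + 8*w (P(V, w) = -3 + ((5*V + (4*2)*w) + V) = -3 + ((5*V + 8*w) + V) = -3 + (6*V + 8*w) = -3 + 6*V + 8*w)
30*35 + P(-4, 4) = 30*35 + (-3 + 6*(-4) + 8*4) = 1050 + (-3 - 24 + 32) = 1050 + 5 = 1055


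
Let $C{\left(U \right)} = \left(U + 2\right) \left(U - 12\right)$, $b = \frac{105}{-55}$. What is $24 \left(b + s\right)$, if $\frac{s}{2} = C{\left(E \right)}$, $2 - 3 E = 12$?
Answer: $\frac{30872}{33} \approx 935.52$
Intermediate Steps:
$b = - \frac{21}{11}$ ($b = 105 \left(- \frac{1}{55}\right) = - \frac{21}{11} \approx -1.9091$)
$E = - \frac{10}{3}$ ($E = \frac{2}{3} - 4 = - \frac{10}{3} \approx -3.3333$)
$C{\left(U \right)} = \left(-12 + U\right) \left(2 + U\right)$ ($C{\left(U \right)} = \left(2 + U\right) \left(-12 + U\right) = \left(-12 + U\right) \left(2 + U\right)$)
$s = \frac{368}{9}$ ($s = 2 \left(-24 + \left(- \frac{10}{3}\right)^{2} - - \frac{100}{3}\right) = 2 \left(-24 + \frac{100}{9} + \frac{100}{3}\right) = 2 \cdot \frac{184}{9} = \frac{368}{9} \approx 40.889$)
$24 \left(b + s\right) = 24 \left(- \frac{21}{11} + \frac{368}{9}\right) = 24 \cdot \frac{3859}{99} = \frac{30872}{33}$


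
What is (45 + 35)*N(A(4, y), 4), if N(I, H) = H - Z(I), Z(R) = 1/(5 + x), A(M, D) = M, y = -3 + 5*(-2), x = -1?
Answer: 300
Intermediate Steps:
y = -13 (y = -3 - 10 = -13)
Z(R) = ¼ (Z(R) = 1/(5 - 1) = 1/4 = ¼)
N(I, H) = -¼ + H (N(I, H) = H - 1*¼ = H - ¼ = -¼ + H)
(45 + 35)*N(A(4, y), 4) = (45 + 35)*(-¼ + 4) = 80*(15/4) = 300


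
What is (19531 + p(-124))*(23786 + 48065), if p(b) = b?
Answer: 1394412357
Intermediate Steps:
(19531 + p(-124))*(23786 + 48065) = (19531 - 124)*(23786 + 48065) = 19407*71851 = 1394412357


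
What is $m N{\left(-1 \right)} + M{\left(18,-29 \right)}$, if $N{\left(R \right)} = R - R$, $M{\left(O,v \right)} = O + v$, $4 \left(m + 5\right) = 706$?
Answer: $-11$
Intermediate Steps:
$m = \frac{343}{2}$ ($m = -5 + \frac{1}{4} \cdot 706 = -5 + \frac{353}{2} = \frac{343}{2} \approx 171.5$)
$N{\left(R \right)} = 0$
$m N{\left(-1 \right)} + M{\left(18,-29 \right)} = \frac{343}{2} \cdot 0 + \left(18 - 29\right) = 0 - 11 = -11$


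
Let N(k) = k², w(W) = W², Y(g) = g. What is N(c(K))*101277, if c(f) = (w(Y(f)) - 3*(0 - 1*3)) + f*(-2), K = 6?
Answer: 110290653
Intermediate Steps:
c(f) = 9 + f² - 2*f (c(f) = (f² - 3*(0 - 1*3)) + f*(-2) = (f² - 3*(0 - 3)) - 2*f = (f² - 3*(-3)) - 2*f = (f² + 9) - 2*f = (9 + f²) - 2*f = 9 + f² - 2*f)
N(c(K))*101277 = (9 + 6² - 2*6)²*101277 = (9 + 36 - 12)²*101277 = 33²*101277 = 1089*101277 = 110290653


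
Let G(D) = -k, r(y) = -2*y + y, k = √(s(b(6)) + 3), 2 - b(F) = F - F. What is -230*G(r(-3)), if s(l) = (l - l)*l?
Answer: 230*√3 ≈ 398.37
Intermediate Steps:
b(F) = 2 (b(F) = 2 - (F - F) = 2 - 1*0 = 2 + 0 = 2)
s(l) = 0 (s(l) = 0*l = 0)
k = √3 (k = √(0 + 3) = √3 ≈ 1.7320)
r(y) = -y
G(D) = -√3
-230*G(r(-3)) = -(-230)*√3 = 230*√3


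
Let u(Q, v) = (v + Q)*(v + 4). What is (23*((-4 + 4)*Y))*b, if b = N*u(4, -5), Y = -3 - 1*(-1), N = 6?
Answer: 0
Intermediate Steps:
u(Q, v) = (4 + v)*(Q + v) (u(Q, v) = (Q + v)*(4 + v) = (4 + v)*(Q + v))
Y = -2 (Y = -3 + 1 = -2)
b = 6 (b = 6*((-5)² + 4*4 + 4*(-5) + 4*(-5)) = 6*(25 + 16 - 20 - 20) = 6*1 = 6)
(23*((-4 + 4)*Y))*b = (23*((-4 + 4)*(-2)))*6 = (23*(0*(-2)))*6 = (23*0)*6 = 0*6 = 0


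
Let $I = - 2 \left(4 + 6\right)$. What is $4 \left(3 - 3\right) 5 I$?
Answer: $0$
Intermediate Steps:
$I = -20$ ($I = \left(-2\right) 10 = -20$)
$4 \left(3 - 3\right) 5 I = 4 \left(3 - 3\right) 5 \left(-20\right) = 4 \cdot 0 \cdot 5 \left(-20\right) = 4 \cdot 0 \left(-20\right) = 0 \left(-20\right) = 0$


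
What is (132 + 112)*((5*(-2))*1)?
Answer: -2440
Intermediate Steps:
(132 + 112)*((5*(-2))*1) = 244*(-10*1) = 244*(-10) = -2440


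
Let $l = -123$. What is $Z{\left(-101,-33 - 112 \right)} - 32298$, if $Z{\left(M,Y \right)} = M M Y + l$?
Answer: $-1511566$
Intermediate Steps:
$Z{\left(M,Y \right)} = -123 + Y M^{2}$ ($Z{\left(M,Y \right)} = M M Y - 123 = M^{2} Y - 123 = Y M^{2} - 123 = -123 + Y M^{2}$)
$Z{\left(-101,-33 - 112 \right)} - 32298 = \left(-123 + \left(-33 - 112\right) \left(-101\right)^{2}\right) - 32298 = \left(-123 + \left(-33 - 112\right) 10201\right) - 32298 = \left(-123 - 1479145\right) - 32298 = -1479268 - 32298 = -1511566$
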